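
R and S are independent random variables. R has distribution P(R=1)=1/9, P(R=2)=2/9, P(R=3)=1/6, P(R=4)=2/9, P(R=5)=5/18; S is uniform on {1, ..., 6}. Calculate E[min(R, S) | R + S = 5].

P(R + S = 5) = 13/108.
Summing min(R,S)·P(x,y) over outcomes with R + S = 5 gives 5/27.
E[min(R, S) | R + S = 5] = (5/27) / (13/108) = 20/13.

20/13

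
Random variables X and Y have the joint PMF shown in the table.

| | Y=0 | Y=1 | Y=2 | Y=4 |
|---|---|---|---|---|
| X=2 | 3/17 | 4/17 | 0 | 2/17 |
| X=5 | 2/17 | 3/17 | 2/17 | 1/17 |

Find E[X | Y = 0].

P(Y = 0) = 5/17.
Σ X·P over the event = 2·(3/17) + 5·(2/17) = 16/17.
E[X | Y = 0] = (16/17) / (5/17) = 16/5.

16/5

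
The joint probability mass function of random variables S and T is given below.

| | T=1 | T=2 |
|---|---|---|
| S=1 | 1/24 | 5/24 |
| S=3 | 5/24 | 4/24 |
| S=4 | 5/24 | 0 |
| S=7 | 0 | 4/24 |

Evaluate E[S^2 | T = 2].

P(T = 2) = 13/24.
Σ S^2·P over the event = 1·(5/24) + 9·(4/24) + 49·(4/24) = 79/8.
E[S^2 | T = 2] = (79/8) / (13/24) = 237/13.

237/13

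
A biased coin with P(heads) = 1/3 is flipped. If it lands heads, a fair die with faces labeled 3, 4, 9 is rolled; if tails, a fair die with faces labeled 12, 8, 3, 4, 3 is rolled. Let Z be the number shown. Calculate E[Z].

52/9

E[Z | heads] = (3+4+9)/3 = 16/3.
E[Z | tails] = (12+8+3+4+3)/5 = 6.
By the law of total expectation,
E[Z] = (1/3)·(16/3) + (2/3)·(6) = 52/9.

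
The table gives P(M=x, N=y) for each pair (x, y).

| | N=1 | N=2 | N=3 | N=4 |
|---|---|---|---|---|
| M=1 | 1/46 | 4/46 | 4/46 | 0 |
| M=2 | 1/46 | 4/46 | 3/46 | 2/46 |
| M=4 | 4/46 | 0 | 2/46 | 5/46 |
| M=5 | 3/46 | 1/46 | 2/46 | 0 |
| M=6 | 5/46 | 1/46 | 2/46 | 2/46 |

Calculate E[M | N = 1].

P(N = 1) = 7/23.
Σ M·P over the event = 1·(1/46) + 2·(1/46) + 4·(4/46) + 5·(3/46) + 6·(5/46) = 32/23.
E[M | N = 1] = (32/23) / (7/23) = 32/7.

32/7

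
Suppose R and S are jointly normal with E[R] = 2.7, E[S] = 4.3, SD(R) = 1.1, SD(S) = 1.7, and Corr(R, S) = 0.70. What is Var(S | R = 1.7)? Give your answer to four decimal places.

Var(S | R=x) = (1 − ρ²)·σ_S².
Var(S | R=1.7) = (1.7)²·(1 − (0.70)²) = 2.89·0.51 = 1.4739.

1.4739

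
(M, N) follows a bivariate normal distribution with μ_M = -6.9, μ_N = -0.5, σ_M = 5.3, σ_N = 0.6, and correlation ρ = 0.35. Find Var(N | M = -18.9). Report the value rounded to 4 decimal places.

0.3159

The conditional variance in a bivariate normal is σ_N²(1 − ρ²), independent of x.
Var(N | M=-18.9) = (0.6)²·(1 − (0.35)²) = 0.36·0.8775 = 0.3159.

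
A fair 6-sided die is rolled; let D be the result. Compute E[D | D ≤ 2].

3/2

Given D ≤ 2, D is equally likely to be any of {1, 2}.
E[D | D ≤ 2] = (1 + 2) / 2 = 3/2.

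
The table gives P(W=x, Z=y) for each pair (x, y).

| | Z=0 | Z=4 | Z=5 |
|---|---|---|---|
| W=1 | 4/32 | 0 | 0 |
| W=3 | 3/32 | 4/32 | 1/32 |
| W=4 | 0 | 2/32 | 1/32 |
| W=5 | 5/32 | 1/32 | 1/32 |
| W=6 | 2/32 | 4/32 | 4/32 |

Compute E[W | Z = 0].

P(Z = 0) = 7/16.
Σ W·P over the event = 1·(4/32) + 3·(3/32) + 5·(5/32) + 6·(2/32) = 25/16.
E[W | Z = 0] = (25/16) / (7/16) = 25/7.

25/7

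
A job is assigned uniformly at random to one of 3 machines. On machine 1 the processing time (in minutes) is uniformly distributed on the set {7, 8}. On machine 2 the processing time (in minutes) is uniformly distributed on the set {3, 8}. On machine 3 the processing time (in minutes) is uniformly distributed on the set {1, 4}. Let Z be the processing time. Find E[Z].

E[Z | machine 1] = (7+8)/2 = 15/2.
E[Z | machine 2] = (3+8)/2 = 11/2.
E[Z | machine 3] = (1+4)/2 = 5/2.
E[Z] = (1/3)·(15/2) + (1/3)·(11/2) + (1/3)·(5/2) = 31/6.

31/6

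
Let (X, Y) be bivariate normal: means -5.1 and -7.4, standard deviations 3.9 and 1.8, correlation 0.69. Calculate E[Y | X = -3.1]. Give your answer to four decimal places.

For a bivariate normal, E[Y | X=x] = μ_Y + ρ·(σ_Y/σ_X)·(x − μ_X).
E[Y | X=-3.1] = -7.4 + (0.69)·(1.8/3.9)·(-3.1 − (-5.1)) = -7.4 + (0.31846)·(2) = -6.7631.

-6.7631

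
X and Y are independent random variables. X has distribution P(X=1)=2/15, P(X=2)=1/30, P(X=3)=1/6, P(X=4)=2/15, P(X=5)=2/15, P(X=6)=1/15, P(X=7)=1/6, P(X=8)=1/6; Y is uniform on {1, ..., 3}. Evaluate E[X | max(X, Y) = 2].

P(max(X, Y) = 2) = 1/15.
Summing X·P(x,y) over outcomes with max(X, Y) = 2 gives 4/45.
E[X | max(X, Y) = 2] = (4/45) / (1/15) = 4/3.

4/3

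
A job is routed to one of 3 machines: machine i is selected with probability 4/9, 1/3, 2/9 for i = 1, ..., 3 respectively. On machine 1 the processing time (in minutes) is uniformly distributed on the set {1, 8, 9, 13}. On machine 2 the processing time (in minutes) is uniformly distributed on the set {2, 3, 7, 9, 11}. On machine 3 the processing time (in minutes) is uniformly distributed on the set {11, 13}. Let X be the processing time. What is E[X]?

371/45

E[X | machine 1] = (1+8+9+13)/4 = 31/4.
E[X | machine 2] = (2+3+7+9+11)/5 = 32/5.
E[X | machine 3] = (11+13)/2 = 12.
E[X] = (4/9)·(31/4) + (1/3)·(32/5) + (2/9)·(12) = 371/45.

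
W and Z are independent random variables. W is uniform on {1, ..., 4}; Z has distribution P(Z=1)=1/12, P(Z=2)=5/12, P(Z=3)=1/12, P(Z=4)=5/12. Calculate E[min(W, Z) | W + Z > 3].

91/41

P(W + Z > 3) = 41/48.
Summing min(W,Z)·P(x,y) over outcomes with W + Z > 3 gives 91/48.
E[min(W, Z) | W + Z > 3] = (91/48) / (41/48) = 91/41.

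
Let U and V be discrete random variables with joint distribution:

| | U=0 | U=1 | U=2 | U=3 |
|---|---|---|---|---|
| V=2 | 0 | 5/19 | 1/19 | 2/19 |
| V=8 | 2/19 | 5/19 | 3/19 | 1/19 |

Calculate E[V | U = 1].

P(U = 1) = 10/19.
Σ V·P over the event = 2·(5/19) + 8·(5/19) = 50/19.
E[V | U = 1] = (50/19) / (10/19) = 5.

5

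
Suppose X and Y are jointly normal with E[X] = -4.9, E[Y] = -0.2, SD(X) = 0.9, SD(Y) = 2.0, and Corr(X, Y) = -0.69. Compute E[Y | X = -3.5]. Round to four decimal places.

-2.3467

The regression of Y on X has slope ρ·σ_Y/σ_X and passes through (μ_X, μ_Y).
E[Y | X=-3.5] = -0.2 + (-0.69)·(2.0/0.9)·(-3.5 − (-4.9)) = -0.2 + (-1.53333)·(1.4) = -2.3467.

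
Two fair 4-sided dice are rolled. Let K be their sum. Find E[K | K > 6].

P(K > 6) = 3/16.
Σ over the event: 7·1/8 + 8·1/16 = 11/8.
E[K | K > 6] = (11/8) / (3/16) = 22/3.

22/3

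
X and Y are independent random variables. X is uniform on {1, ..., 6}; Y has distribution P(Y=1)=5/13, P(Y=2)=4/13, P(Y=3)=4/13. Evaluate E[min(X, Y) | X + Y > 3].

15/8

P(X + Y > 3) = 32/39.
Summing min(X,Y)·P(x,y) over outcomes with X + Y > 3 gives 20/13.
E[min(X, Y) | X + Y > 3] = (20/13) / (32/39) = 15/8.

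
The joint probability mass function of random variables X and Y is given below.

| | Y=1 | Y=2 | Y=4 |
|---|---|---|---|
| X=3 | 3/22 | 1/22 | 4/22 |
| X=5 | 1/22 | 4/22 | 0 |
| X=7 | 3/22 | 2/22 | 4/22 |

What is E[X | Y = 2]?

37/7

P(Y = 2) = 7/22.
Σ X·P over the event = 3·(1/22) + 5·(4/22) + 7·(2/22) = 37/22.
E[X | Y = 2] = (37/22) / (7/22) = 37/7.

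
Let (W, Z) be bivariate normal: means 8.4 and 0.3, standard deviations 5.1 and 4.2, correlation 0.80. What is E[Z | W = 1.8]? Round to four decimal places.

-4.0482

For a bivariate normal, E[Z | W=x] = μ_Z + ρ·(σ_Z/σ_W)·(x − μ_W).
E[Z | W=1.8] = 0.3 + (0.80)·(4.2/5.1)·(1.8 − (8.4)) = 0.3 + (0.65882)·(-6.6) = -4.0482.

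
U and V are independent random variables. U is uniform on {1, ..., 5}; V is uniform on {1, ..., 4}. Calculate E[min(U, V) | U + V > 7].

11/3

Outcomes with U + V > 7: (4,4), (5,3), (5,4), each with probability 1/20.
E[min(U, V) | U + V > 7] = (4 + 3 + 4) / 3 = 11/3.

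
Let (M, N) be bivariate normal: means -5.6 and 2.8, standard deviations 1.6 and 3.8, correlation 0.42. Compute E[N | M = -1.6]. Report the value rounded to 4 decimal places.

E[N | M=x] = μ_N + ρ(σ_N/σ_M)(x − μ_M) for jointly normal variables.
E[N | M=-1.6] = 2.8 + (0.42)·(3.8/1.6)·(-1.6 − (-5.6)) = 2.8 + (0.9975)·(4) = 6.7900.

6.7900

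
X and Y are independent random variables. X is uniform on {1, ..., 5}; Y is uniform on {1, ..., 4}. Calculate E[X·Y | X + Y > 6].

85/6

P(X + Y > 6) = 3/10.
Summing XY·P(x,y) over outcomes with X + Y > 6 gives 17/4.
E[X·Y | X + Y > 6] = (17/4) / (3/10) = 85/6.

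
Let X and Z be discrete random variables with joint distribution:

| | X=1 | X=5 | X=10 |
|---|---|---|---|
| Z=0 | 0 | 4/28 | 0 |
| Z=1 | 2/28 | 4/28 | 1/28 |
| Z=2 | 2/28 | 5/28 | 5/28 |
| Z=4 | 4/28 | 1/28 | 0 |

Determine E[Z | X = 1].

P(X = 1) = 2/7.
Σ Z·P over the event = 1·(2/28) + 2·(2/28) + 4·(4/28) = 11/14.
E[Z | X = 1] = (11/14) / (2/7) = 11/4.

11/4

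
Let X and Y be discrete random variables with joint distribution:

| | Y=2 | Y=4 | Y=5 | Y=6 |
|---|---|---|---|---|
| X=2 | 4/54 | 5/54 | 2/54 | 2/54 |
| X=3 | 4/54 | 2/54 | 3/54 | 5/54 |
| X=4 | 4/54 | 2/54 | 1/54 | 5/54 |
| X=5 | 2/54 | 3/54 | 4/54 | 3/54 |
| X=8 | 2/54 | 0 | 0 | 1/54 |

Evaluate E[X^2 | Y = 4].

P(Y = 4) = 2/9.
Σ X^2·P over the event = 4·(5/54) + 9·(2/54) + 16·(2/54) + 25·(3/54) = 145/54.
E[X^2 | Y = 4] = (145/54) / (2/9) = 145/12.

145/12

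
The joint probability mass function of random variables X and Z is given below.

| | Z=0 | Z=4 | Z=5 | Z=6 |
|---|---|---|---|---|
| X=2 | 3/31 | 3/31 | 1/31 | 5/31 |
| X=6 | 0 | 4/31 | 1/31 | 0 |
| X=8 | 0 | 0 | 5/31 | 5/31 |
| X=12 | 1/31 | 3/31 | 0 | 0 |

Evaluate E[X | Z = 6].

5

P(Z = 6) = 10/31.
Σ X·P over the event = 2·(5/31) + 8·(5/31) = 50/31.
E[X | Z = 6] = (50/31) / (10/31) = 5.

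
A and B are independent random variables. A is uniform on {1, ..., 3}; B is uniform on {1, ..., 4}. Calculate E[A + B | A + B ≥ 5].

Outcomes with A + B ≥ 5: (1,4), (2,3), (2,4), (3,2), (3,3), (3,4), each with probability 1/12.
E[A + B | A + B ≥ 5] = (5 + 5 + 6 + 5 + 6 + 7) / 6 = 17/3.

17/3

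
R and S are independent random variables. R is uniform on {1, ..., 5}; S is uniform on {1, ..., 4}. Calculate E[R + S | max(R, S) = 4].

Outcomes with max(R, S) = 4: (1,4), (2,4), (3,4), (4,1), (4,2), (4,3), (4,4), each with probability 1/20.
E[R + S | max(R, S) = 4] = (5 + 6 + 7 + 5 + 6 + 7 + 8) / 7 = 44/7.

44/7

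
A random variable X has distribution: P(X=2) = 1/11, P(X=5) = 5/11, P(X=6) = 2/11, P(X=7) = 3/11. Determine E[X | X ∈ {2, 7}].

P(X ∈ {2, 7}) = 4/11.
Σ over the event: 2·1/11 + 7·3/11 = 23/11.
E[X | X ∈ {2, 7}] = (23/11) / (4/11) = 23/4.

23/4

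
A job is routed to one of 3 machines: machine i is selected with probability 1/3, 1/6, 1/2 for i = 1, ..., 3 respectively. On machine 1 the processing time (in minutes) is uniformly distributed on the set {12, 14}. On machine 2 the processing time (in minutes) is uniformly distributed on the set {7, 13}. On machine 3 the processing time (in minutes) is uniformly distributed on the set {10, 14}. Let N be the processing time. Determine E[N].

12

E[N | machine 1] = (12+14)/2 = 13.
E[N | machine 2] = (7+13)/2 = 10.
E[N | machine 3] = (10+14)/2 = 12.
E[N] = (1/3)·(13) + (1/6)·(10) + (1/2)·(12) = 12.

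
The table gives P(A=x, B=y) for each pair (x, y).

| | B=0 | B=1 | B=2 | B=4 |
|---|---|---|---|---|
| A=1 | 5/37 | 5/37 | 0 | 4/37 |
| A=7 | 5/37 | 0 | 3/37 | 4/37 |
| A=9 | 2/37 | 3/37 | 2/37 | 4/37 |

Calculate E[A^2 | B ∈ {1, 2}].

557/13

P(B ∈ {1, 2}) = 13/37.
Summing A^2·P(A=x,B=y) over the conditioning event gives 557/37.
E[A^2 | B ∈ {1, 2}] = (557/37) / (13/37) = 557/13.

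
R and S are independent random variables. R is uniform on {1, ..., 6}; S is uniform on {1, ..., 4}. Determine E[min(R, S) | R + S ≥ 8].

Outcomes with R + S ≥ 8: (4,4), (5,3), (5,4), (6,2), (6,3), (6,4), each with probability 1/24.
E[min(R, S) | R + S ≥ 8] = (4 + 3 + 4 + 2 + 3 + 4) / 6 = 10/3.

10/3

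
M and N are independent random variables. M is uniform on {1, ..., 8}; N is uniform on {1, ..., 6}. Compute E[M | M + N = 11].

13/2

P(M + N = 11) = 1/12.
Summing M·P(x,y) over outcomes with M + N = 11 gives 13/24.
E[M | M + N = 11] = (13/24) / (1/12) = 13/2.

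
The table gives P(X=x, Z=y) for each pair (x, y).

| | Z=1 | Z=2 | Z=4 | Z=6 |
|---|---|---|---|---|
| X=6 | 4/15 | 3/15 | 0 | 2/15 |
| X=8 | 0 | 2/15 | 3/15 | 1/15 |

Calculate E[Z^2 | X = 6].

88/9

P(X = 6) = 3/5.
Σ Z^2·P over the event = 1·(4/15) + 4·(3/15) + 36·(2/15) = 88/15.
E[Z^2 | X = 6] = (88/15) / (3/5) = 88/9.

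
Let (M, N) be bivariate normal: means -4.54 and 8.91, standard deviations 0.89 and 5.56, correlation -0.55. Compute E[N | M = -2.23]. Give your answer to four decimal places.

E[N | M=x] = μ_N + ρ(σ_N/σ_M)(x − μ_M) for jointly normal variables.
E[N | M=-2.23] = 8.91 + (-0.55)·(5.56/0.89)·(-2.23 − (-4.54)) = 8.91 + (-3.43596)·(2.31) = 0.9729.

0.9729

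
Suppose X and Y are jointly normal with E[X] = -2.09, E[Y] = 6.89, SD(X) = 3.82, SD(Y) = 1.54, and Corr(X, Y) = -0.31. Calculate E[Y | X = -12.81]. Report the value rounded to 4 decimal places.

The regression of Y on X has slope ρ·σ_Y/σ_X and passes through (μ_X, μ_Y).
E[Y | X=-12.81] = 6.89 + (-0.31)·(1.54/3.82)·(-12.81 − (-2.09)) = 6.89 + (-0.12497)·(-10.72) = 8.2297.

8.2297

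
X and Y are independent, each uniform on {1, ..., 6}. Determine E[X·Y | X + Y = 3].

Outcomes with X + Y = 3: (1,2), (2,1), each with probability 1/36.
E[X·Y | X + Y = 3] = (2 + 2) / 2 = 2.

2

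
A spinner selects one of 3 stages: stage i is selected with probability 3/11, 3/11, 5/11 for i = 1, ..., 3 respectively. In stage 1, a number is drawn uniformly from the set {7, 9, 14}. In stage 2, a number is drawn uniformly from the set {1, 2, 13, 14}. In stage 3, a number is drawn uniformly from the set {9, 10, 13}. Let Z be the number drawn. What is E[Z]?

E[Z | stage 1] = (7+9+14)/3 = 10.
E[Z | stage 2] = (1+2+13+14)/4 = 15/2.
E[Z | stage 3] = (9+10+13)/3 = 32/3.
By the law of total expectation,
E[Z] = (3/11)·(10) + (3/11)·(15/2) + (5/11)·(32/3) = 635/66.

635/66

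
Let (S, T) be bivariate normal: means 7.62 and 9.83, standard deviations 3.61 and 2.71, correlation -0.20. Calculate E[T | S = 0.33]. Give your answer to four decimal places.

10.9245

For a bivariate normal, E[T | S=x] = μ_T + ρ·(σ_T/σ_S)·(x − μ_S).
E[T | S=0.33] = 9.83 + (-0.20)·(2.71/3.61)·(0.33 − (7.62)) = 9.83 + (-0.15014)·(-7.29) = 10.9245.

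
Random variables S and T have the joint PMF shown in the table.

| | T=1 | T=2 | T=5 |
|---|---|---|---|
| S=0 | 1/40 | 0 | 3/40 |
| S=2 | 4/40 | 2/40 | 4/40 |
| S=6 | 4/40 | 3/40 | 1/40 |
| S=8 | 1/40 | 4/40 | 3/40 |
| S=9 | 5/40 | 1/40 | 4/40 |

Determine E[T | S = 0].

P(S = 0) = 1/10.
Σ T·P over the event = 1·(1/40) + 5·(3/40) = 2/5.
E[T | S = 0] = (2/5) / (1/10) = 4.

4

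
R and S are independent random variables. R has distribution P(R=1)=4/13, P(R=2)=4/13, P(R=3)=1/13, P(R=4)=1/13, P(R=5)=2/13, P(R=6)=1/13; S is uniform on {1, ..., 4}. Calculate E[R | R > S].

30/7

P(R > S) = 21/52.
Summing R·P(x,y) over outcomes with R > S gives 45/26.
E[R | R > S] = (45/26) / (21/52) = 30/7.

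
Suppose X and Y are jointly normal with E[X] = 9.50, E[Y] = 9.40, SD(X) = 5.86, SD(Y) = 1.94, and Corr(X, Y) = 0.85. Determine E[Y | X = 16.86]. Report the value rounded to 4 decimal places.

11.4711

E[Y | X=x] = μ_Y + ρ(σ_Y/σ_X)(x − μ_X) for jointly normal variables.
E[Y | X=16.86] = 9.40 + (0.85)·(1.94/5.86)·(16.86 − (9.50)) = 9.40 + (0.2814)·(7.36) = 11.4711.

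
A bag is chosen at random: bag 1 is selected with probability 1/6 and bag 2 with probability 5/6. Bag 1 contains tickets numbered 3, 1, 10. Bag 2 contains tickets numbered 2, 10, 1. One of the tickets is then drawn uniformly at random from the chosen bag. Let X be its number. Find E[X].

E[X | bag 1] = (3+1+10)/3 = 14/3.
E[X | bag 2] = (2+10+1)/3 = 13/3.
By the law of total expectation,
E[X] = (1/6)·(14/3) + (5/6)·(13/3) = 79/18.

79/18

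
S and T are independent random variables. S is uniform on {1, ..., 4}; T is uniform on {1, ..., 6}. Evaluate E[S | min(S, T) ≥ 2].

P(min(S, T) ≥ 2) = 5/8.
Summing S·P(x,y) over outcomes with min(S, T) ≥ 2 gives 15/8.
E[S | min(S, T) ≥ 2] = (15/8) / (5/8) = 3.

3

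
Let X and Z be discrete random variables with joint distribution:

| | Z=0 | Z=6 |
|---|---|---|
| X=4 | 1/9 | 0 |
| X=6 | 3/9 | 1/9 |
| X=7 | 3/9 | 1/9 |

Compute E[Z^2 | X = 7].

P(X = 7) = 4/9.
Σ Z^2·P over the event = 0·(3/9) + 36·(1/9) = 4.
E[Z^2 | X = 7] = (4) / (4/9) = 9.

9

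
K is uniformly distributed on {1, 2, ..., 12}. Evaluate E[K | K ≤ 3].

2

Given K ≤ 3, K is equally likely to be any of {1, 2, 3}.
E[K | K ≤ 3] = (1 + 2 + 3) / 3 = 2.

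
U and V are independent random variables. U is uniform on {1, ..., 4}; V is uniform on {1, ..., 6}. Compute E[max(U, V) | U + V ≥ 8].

16/3

Outcomes with U + V ≥ 8: (2,6), (3,5), (3,6), (4,4), (4,5), (4,6), each with probability 1/24.
E[max(U, V) | U + V ≥ 8] = (6 + 5 + 6 + 4 + 5 + 6) / 6 = 16/3.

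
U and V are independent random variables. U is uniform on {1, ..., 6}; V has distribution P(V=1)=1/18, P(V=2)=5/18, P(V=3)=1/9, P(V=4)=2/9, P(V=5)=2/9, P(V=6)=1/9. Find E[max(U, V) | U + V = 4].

19/8

P(U + V = 4) = 2/27.
Summing max(U,V)·P(x,y) over outcomes with U + V = 4 gives 19/108.
E[max(U, V) | U + V = 4] = (19/108) / (2/27) = 19/8.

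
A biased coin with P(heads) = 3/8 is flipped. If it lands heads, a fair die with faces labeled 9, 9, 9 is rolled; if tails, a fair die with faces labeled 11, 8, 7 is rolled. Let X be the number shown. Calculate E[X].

211/24

E[X | heads] = (9+9+9)/3 = 9.
E[X | tails] = (11+8+7)/3 = 26/3.
E[X] = (3/8)·(9) + (5/8)·(26/3) = 211/24.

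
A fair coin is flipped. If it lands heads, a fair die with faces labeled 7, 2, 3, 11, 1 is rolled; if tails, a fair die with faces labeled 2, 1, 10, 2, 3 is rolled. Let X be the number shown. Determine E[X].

E[X | heads] = (7+2+3+11+1)/5 = 24/5.
E[X | tails] = (2+1+10+2+3)/5 = 18/5.
E[X] = (1/2)·(24/5) + (1/2)·(18/5) = 21/5.

21/5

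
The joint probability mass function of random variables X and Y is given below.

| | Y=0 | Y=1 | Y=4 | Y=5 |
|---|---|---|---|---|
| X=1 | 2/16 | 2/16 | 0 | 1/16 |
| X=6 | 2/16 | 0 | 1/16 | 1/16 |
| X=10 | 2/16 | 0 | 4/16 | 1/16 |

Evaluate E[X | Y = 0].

17/3

P(Y = 0) = 3/8.
Σ X·P over the event = 1·(2/16) + 6·(2/16) + 10·(2/16) = 17/8.
E[X | Y = 0] = (17/8) / (3/8) = 17/3.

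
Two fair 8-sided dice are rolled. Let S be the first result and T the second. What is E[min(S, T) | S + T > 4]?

197/58

P(S + T > 4) = 29/32.
Summing min(S,T)·P(x,y) over outcomes with S + T > 4 gives 197/64.
E[min(S, T) | S + T > 4] = (197/64) / (29/32) = 197/58.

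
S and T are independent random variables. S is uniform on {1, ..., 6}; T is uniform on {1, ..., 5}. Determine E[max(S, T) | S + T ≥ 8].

P(S + T ≥ 8) = 1/3.
Summing max(S,T)·P(x,y) over outcomes with S + T ≥ 8 gives 53/30.
E[max(S, T) | S + T ≥ 8] = (53/30) / (1/3) = 53/10.

53/10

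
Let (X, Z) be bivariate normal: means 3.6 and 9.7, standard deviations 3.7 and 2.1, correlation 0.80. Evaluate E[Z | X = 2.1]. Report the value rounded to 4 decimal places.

The regression of Z on X has slope ρ·σ_Z/σ_X and passes through (μ_X, μ_Z).
E[Z | X=2.1] = 9.7 + (0.80)·(2.1/3.7)·(2.1 − (3.6)) = 9.7 + (0.45405)·(-1.5) = 9.0189.

9.0189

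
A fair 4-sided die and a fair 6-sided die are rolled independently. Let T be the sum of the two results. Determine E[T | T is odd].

P(T is odd) = 1/2.
Σ over the event: 3·1/12 + 5·1/6 + 7·1/6 + 9·1/12 = 3.
E[T | T is odd] = (3) / (1/2) = 6.

6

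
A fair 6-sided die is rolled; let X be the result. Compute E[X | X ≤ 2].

Given X ≤ 2, X is equally likely to be any of {1, 2}.
E[X | X ≤ 2] = (1 + 2) / 2 = 3/2.

3/2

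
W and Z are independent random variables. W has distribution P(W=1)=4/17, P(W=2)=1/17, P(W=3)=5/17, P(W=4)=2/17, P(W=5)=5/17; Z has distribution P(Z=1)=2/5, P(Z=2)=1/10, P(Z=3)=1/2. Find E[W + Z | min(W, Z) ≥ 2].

P(min(W, Z) ≥ 2) = 39/85.
Summing (W+Z)·P(x,y) over outcomes with min(W, Z) ≥ 2 gives 521/170.
E[W + Z | min(W, Z) ≥ 2] = (521/170) / (39/85) = 521/78.

521/78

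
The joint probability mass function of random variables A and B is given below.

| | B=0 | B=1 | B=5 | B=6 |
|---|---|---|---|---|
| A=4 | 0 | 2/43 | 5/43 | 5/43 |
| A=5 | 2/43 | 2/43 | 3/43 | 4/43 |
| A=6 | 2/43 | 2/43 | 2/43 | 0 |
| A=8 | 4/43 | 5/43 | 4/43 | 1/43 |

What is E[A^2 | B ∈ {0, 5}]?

P(B ∈ {0, 5}) = 22/43.
Σ A^2·P over the event = 16·(5/43) + 25·(2/43) + 25·(3/43) + 36·(2/43) + 36·(2/43) + 64·(4/43) + 64·(4/43) = 861/43.
E[A^2 | B ∈ {0, 5}] = (861/43) / (22/43) = 861/22.

861/22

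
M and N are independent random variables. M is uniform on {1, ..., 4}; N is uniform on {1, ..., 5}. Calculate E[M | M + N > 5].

3

P(M + N > 5) = 1/2.
Summing M·P(x,y) over outcomes with M + N > 5 gives 3/2.
E[M | M + N > 5] = (3/2) / (1/2) = 3.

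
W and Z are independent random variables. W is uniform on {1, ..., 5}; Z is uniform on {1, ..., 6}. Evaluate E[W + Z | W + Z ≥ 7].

P(W + Z ≥ 7) = 1/2.
Summing (W+Z)·P(x,y) over outcomes with W + Z ≥ 7 gives 25/6.
E[W + Z | W + Z ≥ 7] = (25/6) / (1/2) = 25/3.

25/3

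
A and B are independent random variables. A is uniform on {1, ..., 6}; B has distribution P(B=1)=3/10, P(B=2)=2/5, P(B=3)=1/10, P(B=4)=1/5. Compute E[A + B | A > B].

P(A > B) = 19/30.
Summing (A+B)·P(x,y) over outcomes with A > B gives 241/60.
E[A + B | A > B] = (241/60) / (19/30) = 241/38.

241/38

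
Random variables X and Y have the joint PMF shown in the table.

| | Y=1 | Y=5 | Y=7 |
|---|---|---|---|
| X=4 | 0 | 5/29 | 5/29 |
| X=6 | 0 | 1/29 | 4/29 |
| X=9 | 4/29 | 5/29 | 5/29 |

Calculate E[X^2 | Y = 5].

521/11

P(Y = 5) = 11/29.
Σ X^2·P over the event = 16·(5/29) + 36·(1/29) + 81·(5/29) = 521/29.
E[X^2 | Y = 5] = (521/29) / (11/29) = 521/11.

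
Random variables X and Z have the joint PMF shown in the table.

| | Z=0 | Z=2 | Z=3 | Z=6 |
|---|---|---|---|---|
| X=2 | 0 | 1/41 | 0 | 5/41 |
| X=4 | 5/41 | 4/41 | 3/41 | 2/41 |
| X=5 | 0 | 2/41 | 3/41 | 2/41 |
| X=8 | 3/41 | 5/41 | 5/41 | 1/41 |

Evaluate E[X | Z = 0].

11/2

P(Z = 0) = 8/41.
Σ X·P over the event = 4·(5/41) + 8·(3/41) = 44/41.
E[X | Z = 0] = (44/41) / (8/41) = 11/2.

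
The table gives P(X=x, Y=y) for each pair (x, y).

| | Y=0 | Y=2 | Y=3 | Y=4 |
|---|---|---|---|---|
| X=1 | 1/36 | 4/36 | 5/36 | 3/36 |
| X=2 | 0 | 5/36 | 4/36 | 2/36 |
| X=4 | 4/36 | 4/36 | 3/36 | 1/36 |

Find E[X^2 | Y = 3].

P(Y = 3) = 1/3.
Σ X^2·P over the event = 1·(5/36) + 4·(4/36) + 16·(3/36) = 23/12.
E[X^2 | Y = 3] = (23/12) / (1/3) = 23/4.

23/4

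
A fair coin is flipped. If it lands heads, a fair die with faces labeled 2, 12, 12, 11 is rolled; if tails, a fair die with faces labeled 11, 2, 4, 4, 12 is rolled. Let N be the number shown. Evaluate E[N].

317/40

E[N | heads] = (2+12+12+11)/4 = 37/4.
E[N | tails] = (11+2+4+4+12)/5 = 33/5.
E[N] = (1/2)·(37/4) + (1/2)·(33/5) = 317/40.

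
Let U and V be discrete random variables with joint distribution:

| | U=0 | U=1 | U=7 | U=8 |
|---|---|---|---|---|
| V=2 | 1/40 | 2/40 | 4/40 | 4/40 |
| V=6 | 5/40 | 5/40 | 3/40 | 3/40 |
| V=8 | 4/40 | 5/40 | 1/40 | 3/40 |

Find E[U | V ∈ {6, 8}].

P(V ∈ {6, 8}) = 29/40.
Σ U·P over the event = 0·(5/40) + 0·(4/40) + 1·(5/40) + 1·(5/40) + 7·(3/40) + 7·(1/40) + 8·(3/40) + 8·(3/40) = 43/20.
E[U | V ∈ {6, 8}] = (43/20) / (29/40) = 86/29.

86/29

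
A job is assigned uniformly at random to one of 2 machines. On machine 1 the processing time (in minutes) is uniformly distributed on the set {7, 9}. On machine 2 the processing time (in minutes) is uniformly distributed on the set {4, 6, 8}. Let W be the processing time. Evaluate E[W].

7

E[W | machine 1] = (7+9)/2 = 8.
E[W | machine 2] = (4+6+8)/3 = 6.
By the law of total expectation,
E[W] = (1/2)·(8) + (1/2)·(6) = 7.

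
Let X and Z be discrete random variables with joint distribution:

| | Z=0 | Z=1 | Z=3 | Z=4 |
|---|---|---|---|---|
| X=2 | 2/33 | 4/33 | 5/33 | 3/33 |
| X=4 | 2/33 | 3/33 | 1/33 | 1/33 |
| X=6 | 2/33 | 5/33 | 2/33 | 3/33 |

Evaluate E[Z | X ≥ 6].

P(X ≥ 6) = 4/11.
Summing Z·P(X=x,Z=y) over the conditioning event gives 23/33.
E[Z | X ≥ 6] = (23/33) / (4/11) = 23/12.

23/12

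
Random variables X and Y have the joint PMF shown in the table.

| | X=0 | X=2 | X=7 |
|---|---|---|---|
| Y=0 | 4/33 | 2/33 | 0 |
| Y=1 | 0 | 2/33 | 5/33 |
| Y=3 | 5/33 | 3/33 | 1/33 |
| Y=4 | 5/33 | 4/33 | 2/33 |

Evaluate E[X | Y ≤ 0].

P(Y ≤ 0) = 2/11.
Σ X·P over the event = 0·(4/33) + 2·(2/33) = 4/33.
E[X | Y ≤ 0] = (4/33) / (2/11) = 2/3.

2/3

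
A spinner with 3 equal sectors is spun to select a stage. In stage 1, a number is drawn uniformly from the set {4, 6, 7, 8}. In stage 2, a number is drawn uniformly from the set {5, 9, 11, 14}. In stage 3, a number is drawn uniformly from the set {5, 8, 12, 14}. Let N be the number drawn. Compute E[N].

103/12

E[N | stage 1] = (4+6+7+8)/4 = 25/4.
E[N | stage 2] = (5+9+11+14)/4 = 39/4.
E[N | stage 3] = (5+8+12+14)/4 = 39/4.
E[N] = (1/3)·(25/4) + (1/3)·(39/4) + (1/3)·(39/4) = 103/12.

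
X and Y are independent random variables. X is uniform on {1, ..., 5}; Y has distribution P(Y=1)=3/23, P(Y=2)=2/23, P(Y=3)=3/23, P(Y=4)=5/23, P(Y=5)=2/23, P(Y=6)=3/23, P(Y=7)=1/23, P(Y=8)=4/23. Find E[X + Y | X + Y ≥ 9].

P(X + Y ≥ 9) = 42/115.
Summing (X+Y)·P(x,y) over outcomes with X + Y ≥ 9 gives 87/23.
E[X + Y | X + Y ≥ 9] = (87/23) / (42/115) = 145/14.

145/14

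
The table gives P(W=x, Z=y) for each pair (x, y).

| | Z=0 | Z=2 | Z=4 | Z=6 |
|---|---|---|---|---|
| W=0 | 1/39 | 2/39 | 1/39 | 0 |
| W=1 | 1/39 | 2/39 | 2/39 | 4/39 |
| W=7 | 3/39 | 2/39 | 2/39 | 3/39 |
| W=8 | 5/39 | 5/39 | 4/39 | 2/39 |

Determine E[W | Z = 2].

56/11

P(Z = 2) = 11/39.
Σ W·P over the event = 0·(2/39) + 1·(2/39) + 7·(2/39) + 8·(5/39) = 56/39.
E[W | Z = 2] = (56/39) / (11/39) = 56/11.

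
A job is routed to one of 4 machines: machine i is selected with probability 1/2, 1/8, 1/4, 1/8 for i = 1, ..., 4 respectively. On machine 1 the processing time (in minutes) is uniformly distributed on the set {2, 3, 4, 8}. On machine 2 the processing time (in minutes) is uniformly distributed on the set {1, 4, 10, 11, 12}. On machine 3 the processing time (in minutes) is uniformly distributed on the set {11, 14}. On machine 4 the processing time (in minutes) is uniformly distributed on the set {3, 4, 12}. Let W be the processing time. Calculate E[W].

839/120

E[W | machine 1] = (2+3+4+8)/4 = 17/4.
E[W | machine 2] = (1+4+10+11+12)/5 = 38/5.
E[W | machine 3] = (11+14)/2 = 25/2.
E[W | machine 4] = (3+4+12)/3 = 19/3.
E[W] = (1/2)·(17/4) + (1/8)·(38/5) + (1/4)·(25/2) + (1/8)·(19/3) = 839/120.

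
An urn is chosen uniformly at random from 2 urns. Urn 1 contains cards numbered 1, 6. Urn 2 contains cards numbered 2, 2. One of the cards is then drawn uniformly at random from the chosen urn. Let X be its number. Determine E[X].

E[X | urn 1] = (1+6)/2 = 7/2.
E[X | urn 2] = (2+2)/2 = 2.
E[X] = (1/2)·(7/2) + (1/2)·(2) = 11/4.

11/4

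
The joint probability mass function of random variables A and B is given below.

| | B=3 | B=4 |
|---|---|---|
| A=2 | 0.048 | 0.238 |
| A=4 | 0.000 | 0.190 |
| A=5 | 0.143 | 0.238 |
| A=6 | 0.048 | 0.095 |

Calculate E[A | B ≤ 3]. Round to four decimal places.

4.5983

P(B ≤ 3) = 0.239.
Σ A·P over the event = 2·(0.048) + 5·(0.143) + 6·(0.048) = 1.099.
E[A | B ≤ 3] = (1.099) / (0.239) = 4.5983.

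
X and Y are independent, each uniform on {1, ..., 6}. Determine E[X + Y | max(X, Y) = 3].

24/5

Outcomes with max(X, Y) = 3: (1,3), (2,3), (3,1), (3,2), (3,3), each with probability 1/36.
E[X + Y | max(X, Y) = 3] = (4 + 5 + 4 + 5 + 6) / 5 = 24/5.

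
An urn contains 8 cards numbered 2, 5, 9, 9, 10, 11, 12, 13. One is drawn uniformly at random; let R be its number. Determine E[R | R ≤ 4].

2

P(R ≤ 4) = 1/8.
Σ over the event: 2·1/8 = 1/4.
E[R | R ≤ 4] = (1/4) / (1/8) = 2.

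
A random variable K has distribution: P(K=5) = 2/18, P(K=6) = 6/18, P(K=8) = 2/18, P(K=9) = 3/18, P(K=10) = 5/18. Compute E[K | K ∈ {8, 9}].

P(K ∈ {8, 9}) = 5/18.
Σ over the event: 8·1/9 + 9·1/6 = 43/18.
E[K | K ∈ {8, 9}] = (43/18) / (5/18) = 43/5.

43/5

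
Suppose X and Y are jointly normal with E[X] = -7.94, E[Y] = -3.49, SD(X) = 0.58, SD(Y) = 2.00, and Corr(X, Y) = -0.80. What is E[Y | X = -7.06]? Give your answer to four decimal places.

The regression of Y on X has slope ρ·σ_Y/σ_X and passes through (μ_X, μ_Y).
E[Y | X=-7.06] = -3.49 + (-0.80)·(2.00/0.58)·(-7.06 − (-7.94)) = -3.49 + (-2.7586)·(0.88) = -5.9176.

-5.9176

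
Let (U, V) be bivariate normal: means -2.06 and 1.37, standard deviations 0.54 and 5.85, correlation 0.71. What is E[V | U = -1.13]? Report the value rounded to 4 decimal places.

For a bivariate normal, E[V | U=x] = μ_V + ρ·(σ_V/σ_U)·(x − μ_U).
E[V | U=-1.13] = 1.37 + (0.71)·(5.85/0.54)·(-1.13 − (-2.06)) = 1.37 + (7.6917)·(0.93) = 8.5233.

8.5233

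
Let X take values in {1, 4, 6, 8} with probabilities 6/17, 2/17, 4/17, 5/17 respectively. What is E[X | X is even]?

72/11

P(X is even) = 11/17.
Σ over the event: 4·2/17 + 6·4/17 + 8·5/17 = 72/17.
E[X | X is even] = (72/17) / (11/17) = 72/11.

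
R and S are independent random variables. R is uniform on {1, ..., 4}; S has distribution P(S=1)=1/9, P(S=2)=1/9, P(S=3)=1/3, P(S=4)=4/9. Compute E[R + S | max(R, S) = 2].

10/3

P(max(R, S) = 2) = 1/12.
Summing (R+S)·P(x,y) over outcomes with max(R, S) = 2 gives 5/18.
E[R + S | max(R, S) = 2] = (5/18) / (1/12) = 10/3.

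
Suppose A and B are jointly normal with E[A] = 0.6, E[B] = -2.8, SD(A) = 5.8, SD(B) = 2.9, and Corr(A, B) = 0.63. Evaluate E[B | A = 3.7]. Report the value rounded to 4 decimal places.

-1.8235

E[B | A=x] = μ_B + ρ(σ_B/σ_A)(x − μ_A) for jointly normal variables.
E[B | A=3.7] = -2.8 + (0.63)·(2.9/5.8)·(3.7 − (0.6)) = -2.8 + (0.315)·(3.1) = -1.8235.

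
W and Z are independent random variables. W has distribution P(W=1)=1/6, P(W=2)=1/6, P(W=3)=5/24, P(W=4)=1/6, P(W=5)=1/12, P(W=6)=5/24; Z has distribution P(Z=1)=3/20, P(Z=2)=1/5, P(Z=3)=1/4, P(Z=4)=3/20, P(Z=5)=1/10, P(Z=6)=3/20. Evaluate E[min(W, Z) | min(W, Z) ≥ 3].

381/104

P(min(W, Z) ≥ 3) = 13/30.
Summing min(W,Z)·P(x,y) over outcomes with min(W, Z) ≥ 3 gives 127/80.
E[min(W, Z) | min(W, Z) ≥ 3] = (127/80) / (13/30) = 381/104.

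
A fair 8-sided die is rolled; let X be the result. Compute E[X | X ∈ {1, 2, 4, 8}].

15/4

P(X ∈ {1, 2, 4, 8}) = 1/2.
Σ over the event: 1·1/8 + 2·1/8 + 4·1/8 + 8·1/8 = 15/8.
E[X | X ∈ {1, 2, 4, 8}] = (15/8) / (1/2) = 15/4.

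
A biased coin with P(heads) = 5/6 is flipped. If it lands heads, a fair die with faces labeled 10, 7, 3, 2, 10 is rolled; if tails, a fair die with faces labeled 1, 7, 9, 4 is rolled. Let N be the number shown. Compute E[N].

149/24

E[N | heads] = (10+7+3+2+10)/5 = 32/5.
E[N | tails] = (1+7+9+4)/4 = 21/4.
By the law of total expectation,
E[N] = (5/6)·(32/5) + (1/6)·(21/4) = 149/24.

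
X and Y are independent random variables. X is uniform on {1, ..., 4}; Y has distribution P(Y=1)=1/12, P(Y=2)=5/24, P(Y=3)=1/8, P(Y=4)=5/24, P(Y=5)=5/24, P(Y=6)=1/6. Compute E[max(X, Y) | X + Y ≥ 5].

P(X + Y ≥ 5) = 77/96.
Summing max(X,Y)·P(x,y) over outcomes with X + Y ≥ 5 gives 349/96.
E[max(X, Y) | X + Y ≥ 5] = (349/96) / (77/96) = 349/77.

349/77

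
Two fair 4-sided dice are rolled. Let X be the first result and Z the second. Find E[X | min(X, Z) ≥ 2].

3

Outcomes with min(X, Z) ≥ 2: (2,2), (2,3), (2,4), (3,2), (3,3), (3,4), (4,2), (4,3), (4,4), each with probability 1/16.
E[X | min(X, Z) ≥ 2] = (2 + 2 + 2 + 3 + 3 + 3 + 4 + 4 + 4) / 9 = 3.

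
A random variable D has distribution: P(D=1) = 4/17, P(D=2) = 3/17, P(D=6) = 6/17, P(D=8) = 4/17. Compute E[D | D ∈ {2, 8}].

P(D ∈ {2, 8}) = 7/17.
Σ over the event: 2·3/17 + 8·4/17 = 38/17.
E[D | D ∈ {2, 8}] = (38/17) / (7/17) = 38/7.

38/7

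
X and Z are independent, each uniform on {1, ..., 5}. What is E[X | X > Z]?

4

P(X > Z) = 2/5.
Summing X·P(x,y) over outcomes with X > Z gives 8/5.
E[X | X > Z] = (8/5) / (2/5) = 4.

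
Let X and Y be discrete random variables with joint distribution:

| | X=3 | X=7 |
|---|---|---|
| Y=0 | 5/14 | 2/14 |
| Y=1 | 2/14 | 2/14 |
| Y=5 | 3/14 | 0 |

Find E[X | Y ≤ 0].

P(Y ≤ 0) = 1/2.
Σ X·P over the event = 3·(5/14) + 7·(2/14) = 29/14.
E[X | Y ≤ 0] = (29/14) / (1/2) = 29/7.

29/7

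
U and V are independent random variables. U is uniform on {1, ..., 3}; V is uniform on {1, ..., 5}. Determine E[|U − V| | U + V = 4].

4/3

Outcomes with U + V = 4: (1,3), (2,2), (3,1), each with probability 1/15.
E[|U − V| | U + V = 4] = (2 + 0 + 2) / 3 = 4/3.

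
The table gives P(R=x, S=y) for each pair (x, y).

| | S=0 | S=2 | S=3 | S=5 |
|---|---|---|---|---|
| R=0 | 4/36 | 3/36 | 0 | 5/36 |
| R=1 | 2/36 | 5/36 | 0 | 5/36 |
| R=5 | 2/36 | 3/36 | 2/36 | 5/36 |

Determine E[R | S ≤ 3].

P(S ≤ 3) = 7/12.
Σ R·P over the event = 0·(4/36) + 0·(3/36) + 1·(2/36) + 1·(5/36) + 5·(2/36) + 5·(3/36) + 5·(2/36) = 7/6.
E[R | S ≤ 3] = (7/6) / (7/12) = 2.

2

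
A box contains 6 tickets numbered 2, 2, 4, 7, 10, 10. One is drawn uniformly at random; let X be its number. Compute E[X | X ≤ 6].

P(X ≤ 6) = 1/2.
Σ over the event: 2·1/3 + 4·1/6 = 4/3.
E[X | X ≤ 6] = (4/3) / (1/2) = 8/3.

8/3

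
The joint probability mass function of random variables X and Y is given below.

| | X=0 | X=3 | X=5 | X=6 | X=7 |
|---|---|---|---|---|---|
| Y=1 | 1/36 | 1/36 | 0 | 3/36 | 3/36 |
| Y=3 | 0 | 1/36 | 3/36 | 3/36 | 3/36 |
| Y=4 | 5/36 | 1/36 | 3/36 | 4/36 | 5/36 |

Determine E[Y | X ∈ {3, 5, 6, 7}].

89/30

P(X ∈ {3, 5, 6, 7}) = 5/6.
Summing Y·P(X=x,Y=y) over the conditioning event gives 89/36.
E[Y | X ∈ {3, 5, 6, 7}] = (89/36) / (5/6) = 89/30.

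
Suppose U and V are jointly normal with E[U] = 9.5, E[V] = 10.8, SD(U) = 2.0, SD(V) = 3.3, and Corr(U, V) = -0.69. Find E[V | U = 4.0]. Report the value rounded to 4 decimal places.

The regression of V on U has slope ρ·σ_V/σ_U and passes through (μ_U, μ_V).
E[V | U=4.0] = 10.8 + (-0.69)·(3.3/2.0)·(4.0 − (9.5)) = 10.8 + (-1.1385)·(-5.5) = 17.0618.

17.0618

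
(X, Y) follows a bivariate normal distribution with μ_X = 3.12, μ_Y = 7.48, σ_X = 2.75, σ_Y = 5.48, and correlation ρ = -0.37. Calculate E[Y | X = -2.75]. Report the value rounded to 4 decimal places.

11.8080

E[Y | X=x] = μ_Y + ρ(σ_Y/σ_X)(x − μ_X) for jointly normal variables.
E[Y | X=-2.75] = 7.48 + (-0.37)·(5.48/2.75)·(-2.75 − (3.12)) = 7.48 + (-0.73731)·(-5.87) = 11.8080.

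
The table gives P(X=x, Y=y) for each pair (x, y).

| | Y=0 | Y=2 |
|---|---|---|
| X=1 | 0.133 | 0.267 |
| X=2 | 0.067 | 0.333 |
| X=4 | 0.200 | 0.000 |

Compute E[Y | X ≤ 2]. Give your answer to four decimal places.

1.5000

P(X ≤ 2) = 0.800.
Σ Y·P over the event = 0·(0.133) + 2·(0.267) + 0·(0.067) + 2·(0.333) = 1.200.
E[Y | X ≤ 2] = (1.200) / (0.800) = 1.5000.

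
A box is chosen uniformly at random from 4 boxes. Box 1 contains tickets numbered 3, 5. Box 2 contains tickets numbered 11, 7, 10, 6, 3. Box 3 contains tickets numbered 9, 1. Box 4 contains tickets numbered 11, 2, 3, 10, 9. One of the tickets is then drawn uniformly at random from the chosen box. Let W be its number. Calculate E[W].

E[W | box 1] = (3+5)/2 = 4.
E[W | box 2] = (11+7+10+6+3)/5 = 37/5.
E[W | box 3] = (9+1)/2 = 5.
E[W | box 4] = (11+2+3+10+9)/5 = 7.
E[W] = (1/4)·(4) + (1/4)·(37/5) + (1/4)·(5) + (1/4)·(7) = 117/20.

117/20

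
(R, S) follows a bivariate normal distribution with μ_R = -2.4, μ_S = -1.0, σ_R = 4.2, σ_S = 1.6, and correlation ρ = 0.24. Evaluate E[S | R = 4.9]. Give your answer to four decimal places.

For a bivariate normal, E[S | R=x] = μ_S + ρ·(σ_S/σ_R)·(x − μ_R).
E[S | R=4.9] = -1.0 + (0.24)·(1.6/4.2)·(4.9 − (-2.4)) = -1.0 + (0.091429)·(7.3) = -0.3326.

-0.3326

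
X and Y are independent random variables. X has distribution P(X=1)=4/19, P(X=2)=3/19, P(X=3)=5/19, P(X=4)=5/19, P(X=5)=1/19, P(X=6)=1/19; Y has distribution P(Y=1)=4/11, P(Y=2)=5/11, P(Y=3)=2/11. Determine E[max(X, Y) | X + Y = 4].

114/43

P(X + Y = 4) = 43/209.
Summing max(X,Y)·P(x,y) over outcomes with X + Y = 4 gives 6/11.
E[max(X, Y) | X + Y = 4] = (6/11) / (43/209) = 114/43.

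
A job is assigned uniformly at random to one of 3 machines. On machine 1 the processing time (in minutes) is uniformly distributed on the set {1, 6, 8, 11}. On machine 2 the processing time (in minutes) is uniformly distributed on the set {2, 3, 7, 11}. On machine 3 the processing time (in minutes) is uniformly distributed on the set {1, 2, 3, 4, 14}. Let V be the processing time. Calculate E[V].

341/60

E[V | machine 1] = (1+6+8+11)/4 = 13/2.
E[V | machine 2] = (2+3+7+11)/4 = 23/4.
E[V | machine 3] = (1+2+3+4+14)/5 = 24/5.
E[V] = (1/3)·(13/2) + (1/3)·(23/4) + (1/3)·(24/5) = 341/60.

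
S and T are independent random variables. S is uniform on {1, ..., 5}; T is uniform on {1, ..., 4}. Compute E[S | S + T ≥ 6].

4

Outcomes with S + T ≥ 6: (2,4), (3,3), (3,4), (4,2), (4,3), (4,4), (5,1), (5,2), (5,3), (5,4), each with probability 1/20.
E[S | S + T ≥ 6] = (2 + 3 + 3 + 4 + 4 + 4 + 5 + 5 + 5 + 5) / 10 = 4.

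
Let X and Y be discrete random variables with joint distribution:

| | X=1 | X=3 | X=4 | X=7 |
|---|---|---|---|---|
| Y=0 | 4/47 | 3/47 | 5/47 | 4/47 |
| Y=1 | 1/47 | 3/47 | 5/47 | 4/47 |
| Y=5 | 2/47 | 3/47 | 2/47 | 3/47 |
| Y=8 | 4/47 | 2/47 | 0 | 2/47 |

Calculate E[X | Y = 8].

P(Y = 8) = 8/47.
Σ X·P over the event = 1·(4/47) + 3·(2/47) + 7·(2/47) = 24/47.
E[X | Y = 8] = (24/47) / (8/47) = 3.

3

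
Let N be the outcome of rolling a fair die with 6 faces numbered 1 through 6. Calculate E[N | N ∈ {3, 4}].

7/2

P(N ∈ {3, 4}) = 1/3.
Σ over the event: 3·1/6 + 4·1/6 = 7/6.
E[N | N ∈ {3, 4}] = (7/6) / (1/3) = 7/2.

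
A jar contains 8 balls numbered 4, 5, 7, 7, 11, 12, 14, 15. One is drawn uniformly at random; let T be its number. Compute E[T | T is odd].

9

P(T is odd) = 5/8.
Σ over the event: 5·1/8 + 7·1/4 + 11·1/8 + 15·1/8 = 45/8.
E[T | T is odd] = (45/8) / (5/8) = 9.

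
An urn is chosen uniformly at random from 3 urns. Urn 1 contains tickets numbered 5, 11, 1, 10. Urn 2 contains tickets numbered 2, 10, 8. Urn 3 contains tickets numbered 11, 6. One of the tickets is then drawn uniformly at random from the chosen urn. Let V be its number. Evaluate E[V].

E[V | urn 1] = (5+11+1+10)/4 = 27/4.
E[V | urn 2] = (2+10+8)/3 = 20/3.
E[V | urn 3] = (11+6)/2 = 17/2.
By the law of total expectation,
E[V] = (1/3)·(27/4) + (1/3)·(20/3) + (1/3)·(17/2) = 263/36.

263/36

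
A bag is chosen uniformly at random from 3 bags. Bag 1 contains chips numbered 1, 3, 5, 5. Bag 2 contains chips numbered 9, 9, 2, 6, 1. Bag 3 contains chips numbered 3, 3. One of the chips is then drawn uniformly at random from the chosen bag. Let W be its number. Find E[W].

119/30

E[W | bag 1] = (1+3+5+5)/4 = 7/2.
E[W | bag 2] = (9+9+2+6+1)/5 = 27/5.
E[W | bag 3] = (3+3)/2 = 3.
By the law of total expectation,
E[W] = (1/3)·(7/2) + (1/3)·(27/5) + (1/3)·(3) = 119/30.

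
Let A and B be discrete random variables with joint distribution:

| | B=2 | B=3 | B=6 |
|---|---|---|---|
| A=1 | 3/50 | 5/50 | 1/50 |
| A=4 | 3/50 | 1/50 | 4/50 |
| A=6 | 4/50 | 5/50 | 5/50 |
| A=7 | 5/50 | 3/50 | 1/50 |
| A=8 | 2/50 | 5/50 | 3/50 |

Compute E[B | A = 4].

33/8

P(A = 4) = 4/25.
Summing B·P(A=x,B=y) over the conditioning event gives 33/50.
E[B | A = 4] = (33/50) / (4/25) = 33/8.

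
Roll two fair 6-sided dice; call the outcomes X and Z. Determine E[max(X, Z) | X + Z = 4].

Outcomes with X + Z = 4: (1,3), (2,2), (3,1), each with probability 1/36.
E[max(X, Z) | X + Z = 4] = (3 + 2 + 3) / 3 = 8/3.

8/3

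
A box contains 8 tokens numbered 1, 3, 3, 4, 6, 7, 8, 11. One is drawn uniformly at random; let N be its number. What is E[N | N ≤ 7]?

4

P(N ≤ 7) = 3/4.
Σ over the event: 1·1/8 + 3·1/4 + 4·1/8 + 6·1/8 + 7·1/8 = 3.
E[N | N ≤ 7] = (3) / (3/4) = 4.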